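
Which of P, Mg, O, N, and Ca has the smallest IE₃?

After 2 electrons have been removed, what remains? P²⁺ still has 3 valence electrons; Mg²⁺ is the bare [Ne] core; O²⁺ still has 4 valence electrons; N²⁺ still has 3 valence electrons; Ca²⁺ is the bare [Ar] core.
Usually core removal costs more than valence removal, but here the competition is close: a tightly held n=2 valence electron can cost more to remove than an n=3 core electron, so the actual values have to decide it.
Valence configurations: P²⁺ [Ne]3s²3p¹, O²⁺ [He]2s²2p², N²⁺ [He]2s²2p¹.
Approximate IE_3 values (kJ/mol): P 2914, Mg 7733, O 5300, N 4578, Ca 4912.
So the third ionization energies run P < N < Ca < O < Mg.

P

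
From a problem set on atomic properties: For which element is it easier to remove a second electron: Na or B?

After 1 electron has been removed, what remains? Na⁺ is the bare [Ne] core; B⁺ still has 2 valence electrons.
Core electrons are held far more tightly than valence electrons, so Na tops the IE_2 order.
The numbers (kJ/mol): Na 4562, B 2427.
Overall IE_2 order: B < Na.

B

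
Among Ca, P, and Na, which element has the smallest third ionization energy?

P

The third ionization energy removes an electron from the +2 ion. For each element: Ca²⁺ is the bare [Ar] core; P²⁺ still has 3 valence electrons; Na²⁺ is already 1 electron into the core.
Pulling an electron out of a noble-gas core costs far more than removing a remaining valence electron, so Ca and Na sit at the high end of IE_3.
Approximate IE_3 values (kJ/mol): Ca 4912, P 2914, Na 6910.
Putting it together, IE_3: P < Ca < Na.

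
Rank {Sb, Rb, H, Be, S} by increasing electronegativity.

Electronegativity increases across a period and decreases down a group, tracking effective nuclear charge and atomic size.
These span different periods and groups, so the two trends combine.
Be > Rb: relative to Rb, both the across-period and down-group shifts push Be's electronegativity up.
Sb > Be: period and group pull opposite ways; the across-period shift dominates (2.05 vs 1.57).
H > Sb: the two effects oppose for this pair; the down-group effect wins (2.20 vs 2.05).
S > H: the two effects oppose for this pair; the across-period effect wins (2.58 vs 2.20).
Approximate values (Pauling): H 2.20, Be 1.57, S 2.58, Rb 0.82, Sb 2.05.
So from lowest to highest: Rb < Be < Sb < H < S.

Rb < Be < Sb < H < S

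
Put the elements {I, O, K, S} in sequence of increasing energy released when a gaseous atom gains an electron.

K < O < S < I

O is in period 2, group 16; S is in period 3, group 16; K is in period 4, group 1; I is in period 5, group 17.
Adding an electron releases more energy for atoms nearer the top right (short of the noble gases).
Here both period and group differ, so the two effects have to be weighed against each other.
O > K: relative to K, both the across-period and down-group shifts push O's electron affinity up.
S > O: this pair runs against the simple trend — see the exception note.
I > S: the two effects oppose for this pair; the across-period effect wins (295 vs 200 kJ/mol).
Note the exception: S has a higher electron affinity than O, contrary to the simple trend — the compact 2p subshell of O repels the added electron more than S's larger 3p does.
Approximate values (kJ/mol): O 141, S 200, K 48, I 295.
So from lowest to highest: K < O < S < I.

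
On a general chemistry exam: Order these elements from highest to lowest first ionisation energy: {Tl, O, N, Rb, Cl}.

N, O, Cl, Tl, Rb

N is in period 2, group 15; O is in period 2, group 16; Cl is in period 3, group 17; Rb is in period 5, group 1; Tl is in period 6, group 13.
IE₁ increases left→right with effective nuclear charge and decreases top→bottom as the valence shell moves farther out.
These span different periods and groups, so the two trends combine.
Tl > Rb: period and group pull opposite ways; the across-period shift dominates (589 vs 403 kJ/mol).
Cl > Tl: both effects reinforce here, so Cl is clearly the higher of the two.
O > Cl: period and group pull opposite ways; the down-group shift dominates (1314 vs 1251 kJ/mol).
N > O: this pair runs against the simple trend — see the exception note.
Note the exception: N has a higher first ionization energy than O, contrary to the simple trend — pairing an electron in O's 2p⁴ costs repulsion energy, so O ionizes more easily than half-filled N (2p³).
Tabulated first ionization energy (kJ/mol): N 1402, O 1314, Cl 1251, Rb 403, Tl 589.
So from highest to lowest: N > O > Cl > Tl > Rb.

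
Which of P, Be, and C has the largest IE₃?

Be

After 2 electrons have been removed, what remains? P²⁺ still has 3 valence electrons; Be²⁺ is the bare [He] core; C²⁺ still has 2 valence electrons.
Breaking into a closed-shell core is much more expensive than removing a leftover valence electron — Be has the largest IE_3 here.
Valence configurations: P²⁺ [Ne]3s²3p¹, C²⁺ [He]2s².
Tabulated IE_3 (kJ/mol): P 2914, Be 14849, C 4620.
Overall IE_3 order: P < C < Be.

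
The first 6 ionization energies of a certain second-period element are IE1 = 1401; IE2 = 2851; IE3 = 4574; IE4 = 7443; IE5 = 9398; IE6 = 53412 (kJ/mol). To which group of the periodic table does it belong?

Look for the largest jump between consecutive ionization energies: IE6/IE5 ≈ 5.7, far larger than any earlier ratio.
That jump marks the point where a core electron is being removed. So the atom has 5 valence electrons.
A main-group element with 5 valence electrons is in group 15.

Group 15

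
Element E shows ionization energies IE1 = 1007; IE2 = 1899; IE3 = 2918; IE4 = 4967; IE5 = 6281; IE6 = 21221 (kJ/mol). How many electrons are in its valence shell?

5

Look for the largest jump between consecutive ionization energies: IE6/IE5 ≈ 3.4, far larger than any earlier ratio.
That jump marks the point where a core electron is being removed. So the atom has 5 valence electrons.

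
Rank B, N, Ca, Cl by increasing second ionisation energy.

Ca, Cl, B, N

IE_2 is the cost of taking one more electron from the +1 cation: B⁺ still has 2 valence electrons; N⁺ still has 4 valence electrons; Ca⁺ still has 1 valence electron; Cl⁺ still has 6 valence electrons.
All are still removing valence electrons, so compare the +1 ions as you would atoms: IE_2 generally rises across a period (higher Z_eff) and falls down a group (larger shell), subject to the usual subshell exceptions.
Valence configurations: B⁺ [He]2s², N⁺ [He]2s²2p², Ca⁺ [Ar]4s¹, Cl⁺ [Ne]3s²3p⁴.
Tabulated IE_2 (kJ/mol): B 2427, N 2856, Ca 1145, Cl 2298.
So the second ionization energies run Ca < Cl < B < N.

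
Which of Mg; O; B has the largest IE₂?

IE_2 is the cost of taking one more electron from the +1 cation: Mg⁺ still has 1 valence electron; O⁺ still has 5 valence electrons; B⁺ still has 2 valence electrons.
All are still removing valence electrons, so compare the +1 ions as you would atoms: IE_2 generally rises across a period (higher Z_eff) and falls down a group (larger shell), subject to the usual subshell exceptions.
Valence configurations: Mg⁺ [Ne]3s¹, O⁺ [He]2s²2p³, B⁺ [He]2s².
Approximate IE_2 values (kJ/mol): Mg 1451, O 3388, B 2427.
Putting it together, IE_2: Mg < B < O.

O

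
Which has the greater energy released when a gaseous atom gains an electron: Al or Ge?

Al is in period 3, group 13; Ge is in period 4, group 14.
EA tends to increase across a period and decrease down a group, though the pattern is less regular than for IE or radius.
These sit on a diagonal, where the across-period and down-group effects partly cancel.
Ge > Al: period and group pull opposite ways; the across-period shift dominates (119 vs 42 kJ/mol).
Tabulated electron affinity (kJ/mol): Al 42, Ge 119.
So Ge has the greater energy released when a gaseous atom gains an electron (Ge > Al).

Ge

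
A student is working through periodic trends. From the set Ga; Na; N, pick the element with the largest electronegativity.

Smaller atoms with higher effective nuclear charge are more electronegative.
Neither a single period nor a single group — weigh both effects.
Ga > Na: the two effects oppose for this pair; the across-period effect wins (1.81 vs 0.93).
N > Ga: both effects reinforce here, so N is clearly the higher of the two.
Tabulated electronegativity (Pauling): N 3.04, Na 0.93, Ga 1.81.
The largest electronegativity among these belongs to N.

N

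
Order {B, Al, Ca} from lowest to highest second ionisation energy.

The second ionization energy removes an electron from the +1 ion. For each element: B⁺ still has 2 valence electrons; Al⁺ still has 2 valence electrons; Ca⁺ still has 1 valence electron.
All are still removing valence electrons, so compare the +1 ions as you would atoms: IE_2 generally rises across a period (higher Z_eff) and falls down a group (larger shell), subject to the usual subshell exceptions.
Valence configurations: B⁺ [He]2s², Al⁺ [Ne]3s², Ca⁺ [Ar]4s¹.
The numbers (kJ/mol): B 2427, Al 1817, Ca 1145.
Overall IE_2 order: Ca < Al < B.

Ca, Al, B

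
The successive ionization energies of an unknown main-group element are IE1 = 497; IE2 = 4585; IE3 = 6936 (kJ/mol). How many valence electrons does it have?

1

Look for the largest jump between consecutive ionization energies: IE2/IE1 ≈ 9.2, far larger than any earlier ratio.
That jump marks the point where a core electron is being removed. So the atom has 1 valence electron.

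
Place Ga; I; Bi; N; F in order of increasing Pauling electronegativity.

Ga < Bi < I < N < F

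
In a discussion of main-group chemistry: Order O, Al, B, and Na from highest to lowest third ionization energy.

Na > O > B > Al

IE_3 is the cost of taking one more electron from the +2 cation: O²⁺ still has 4 valence electrons; Al²⁺ still has 1 valence electron; B²⁺ still has 1 valence electron; Na²⁺ is already 1 electron into the core.
Breaking into a closed-shell core is much more expensive than removing a leftover valence electron — Na has the largest IE_3 here.
Valence configurations: O²⁺ [He]2s²2p², Al²⁺ [Ne]3s¹, B²⁺ [He]2s¹.
The numbers (kJ/mol): O 5300, Al 2745, B 3660, Na 6910.
Overall IE_3 order: Al < B < O < Na.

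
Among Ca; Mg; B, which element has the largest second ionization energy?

B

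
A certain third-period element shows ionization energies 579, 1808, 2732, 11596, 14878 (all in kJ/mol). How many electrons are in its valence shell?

Look for the largest jump between consecutive ionization energies: IE4/IE3 ≈ 4.2, far larger than any earlier ratio.
That jump marks the point where a core electron is being removed. So the atom has 3 valence electrons.

3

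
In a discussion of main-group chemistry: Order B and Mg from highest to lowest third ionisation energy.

Mg > B

The third ionization energy removes an electron from the +2 ion. For each element: B²⁺ still has 1 valence electron; Mg²⁺ is the bare [Ne] core.
Core electrons are held far more tightly than valence electrons, so Mg tops the IE_3 order.
Tabulated IE_3 (kJ/mol): B 3660, Mg 7733.
So the third ionization energies run B < Mg.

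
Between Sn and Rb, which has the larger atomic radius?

Rb

Atomic radius shrinks across a period as nuclear charge pulls the same shell inward, and grows down a group as new shells are added.
All lie in period 5, so atomic radius increases right to left.
So Rb has the larger atomic radius (Rb > Sn).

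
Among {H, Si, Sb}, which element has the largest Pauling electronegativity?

H is in period 1, group 1; Si is in period 3, group 14; Sb is in period 5, group 15.
Atoms toward the upper right of the periodic table pull bonding electrons most strongly.
These span different periods and groups, so the two trends combine.
Sb > Si: period and group pull opposite ways; the across-period shift dominates (2.05 vs 1.90).
H > Sb: period and group pull opposite ways; the down-group shift dominates (2.20 vs 2.05).
Tabulated electronegativity (Pauling): H 2.20, Si 1.90, Sb 2.05.
The largest Pauling electronegativity among these belongs to H.

H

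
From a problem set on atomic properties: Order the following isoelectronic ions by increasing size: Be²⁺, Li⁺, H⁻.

Be²⁺ < Li⁺ < H⁻

All of these have 2 electrons, so size is governed by nuclear charge alone: the more protons, the stronger the pull on the same electron cloud, and the smaller the ion.
Nuclear charges: Be²⁺ (Z=4), Li⁺ (Z=3), H⁻ (Z=1).
Smallest to largest: Be²⁺ < Li⁺ < H⁻.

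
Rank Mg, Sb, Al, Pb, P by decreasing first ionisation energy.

Mg is in period 3, group 2; Al is in period 3, group 13; P is in period 3, group 15; Sb is in period 5, group 15; Pb is in period 6, group 14.
First ionization energy rises across a period (greater Z_eff holds electrons more tightly) and falls down a group (valence electrons are farther from the nucleus).
These span different periods and groups, so the two trends combine.
Pb > Al: the two effects oppose for this pair; the across-period effect wins (716 vs 578 kJ/mol).
Mg > Pb: the two effects oppose for this pair; the down-group effect wins (738 vs 716 kJ/mol).
Sb > Mg: period and group pull opposite ways; the across-period shift dominates (831 vs 738 kJ/mol).
P > Sb: they share group 15; the group trend gives P the larger value.
Note the exception: Mg has a higher first ionization energy than Al, contrary to the simple trend — Al's single 3p electron is easier to remove than one from Mg's filled 3s².
Approximate values (kJ/mol): Mg 738, Al 578, P 1012, Sb 831, Pb 716.
So from highest to lowest: P > Sb > Mg > Pb > Al.

P > Sb > Mg > Pb > Al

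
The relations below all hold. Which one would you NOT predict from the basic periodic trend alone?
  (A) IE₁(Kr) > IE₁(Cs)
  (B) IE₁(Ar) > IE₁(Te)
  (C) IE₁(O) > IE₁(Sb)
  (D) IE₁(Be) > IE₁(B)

The general trend: first ionisation energy increases across a period and decreases down a group.
(A) Kr (period 4, group 18) vs Cs (period 6, group 1): the stated order agrees with the simple trend.
(B) Ar (period 3, group 18) vs Te (period 5, group 16): the stated order agrees with the simple trend.
(C) O (period 2, group 16) vs Sb (period 5, group 15): the stated order agrees with the simple trend.
(D) Be (period 2, group 2) vs B (period 2, group 13): the stated order contradicts the simple trend.
The exception is (D): removing B's lone 2p electron is easier than breaking Be's filled 2s².

(D)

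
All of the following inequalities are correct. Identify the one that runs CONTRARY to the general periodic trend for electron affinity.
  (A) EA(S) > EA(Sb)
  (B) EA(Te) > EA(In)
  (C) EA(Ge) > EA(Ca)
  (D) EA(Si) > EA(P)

The general trend: electron affinity increases across a period and decreases down a group.
(A) S (period 3, group 16) vs Sb (period 5, group 15): the stated order agrees with the simple trend.
(B) Te (period 5, group 16) vs In (period 5, group 13): the stated order agrees with the simple trend.
(C) Ge (period 4, group 14) vs Ca (period 4, group 2): the stated order agrees with the simple trend.
(D) Si (period 3, group 14) vs P (period 3, group 15): the stated order contradicts the simple trend.
The exception is (D): adding an electron to P's half-filled 3p³ is unfavourable, so Si (3p²) has the more exothermic EA.

(D)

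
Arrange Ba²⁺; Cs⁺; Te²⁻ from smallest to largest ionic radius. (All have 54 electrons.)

Ba²⁺ < Cs⁺ < Te²⁻

All of these have 54 electrons, so size is governed by nuclear charge alone: the more protons, the stronger the pull on the same electron cloud, and the smaller the ion.
Nuclear charges: Ba²⁺ (Z=56), Cs⁺ (Z=55), Te²⁻ (Z=52).
Smallest to largest: Ba²⁺ < Cs⁺ < Te²⁻.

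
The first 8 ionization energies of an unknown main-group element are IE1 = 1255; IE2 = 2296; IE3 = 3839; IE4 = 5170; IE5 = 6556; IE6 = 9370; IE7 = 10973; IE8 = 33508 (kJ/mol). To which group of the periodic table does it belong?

Look for the largest jump between consecutive ionization energies: IE8/IE7 ≈ 3.1, far larger than any earlier ratio.
That jump marks the point where a core electron is being removed. So the atom has 7 valence electrons.
A main-group element with 7 valence electrons is in group 17.

Group 17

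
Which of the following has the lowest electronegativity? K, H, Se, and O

K

H is in period 1, group 1; O is in period 2, group 16; K is in period 4, group 1; Se is in period 4, group 16.
Smaller atoms with higher effective nuclear charge are more electronegative.
These span different periods and groups, so the two trends combine.
H > K: H sits above K in group 1, so the down-group effect alone puts H higher.
Se > H: period and group pull opposite ways; the across-period shift dominates (2.55 vs 2.20).
O > Se: O sits above Se in group 16, so the down-group effect alone puts O higher.
For reference (Pauling): H 2.20, O 3.44, K 0.82, Se 2.55.
The lowest electronegativity among these belongs to K.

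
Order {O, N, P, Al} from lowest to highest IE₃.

Al < P < N < O

After 2 electrons have been removed, what remains? O²⁺ still has 4 valence electrons; N²⁺ still has 3 valence electrons; P²⁺ still has 3 valence electrons; Al²⁺ still has 1 valence electron.
All are still removing valence electrons, so compare the +2 ions as you would atoms: IE_3 generally rises across a period (higher Z_eff) and falls down a group (larger shell), subject to the usual subshell exceptions.
Valence configurations: O²⁺ [He]2s²2p², N²⁺ [He]2s²2p¹, P²⁺ [Ne]3s²3p¹, Al²⁺ [Ne]3s¹.
Tabulated IE_3 (kJ/mol): O 5300, N 4578, P 2914, Al 2745.
Putting it together, IE_3: Al < P < N < O.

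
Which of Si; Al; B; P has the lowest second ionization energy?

Si

The second ionization energy removes an electron from the +1 ion. For each element: Si⁺ still has 3 valence electrons; Al⁺ still has 2 valence electrons; B⁺ still has 2 valence electrons; P⁺ still has 4 valence electrons.
All are still removing valence electrons, so compare the +1 ions as you would atoms: IE_2 generally rises across a period (higher Z_eff) and falls down a group (larger shell), subject to the usual subshell exceptions.
Valence configurations: Si⁺ [Ne]3s²3p¹, Al⁺ [Ne]3s², B⁺ [He]2s², P⁺ [Ne]3s²3p².
Si⁺ loses a lone 3p electron whereas Al⁺ must break into a filled 3s² pair, so IE_2(Al) > IE_2(Si) even though Si has the higher nuclear charge.
Approximate IE_2 values (kJ/mol): Si 1577, Al 1817, B 2427, P 1907.
So the second ionization energies run Si < Al < P < B.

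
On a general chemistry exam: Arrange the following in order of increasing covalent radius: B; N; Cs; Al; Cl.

N < B < Cl < Al < Cs

Across a period the added protons contract the valence shell; down a group each new principal shell makes the atom larger.
Here both period and group differ, so the two effects have to be weighed against each other.
B > N: both are in period 2; the period trend gives B the larger value.
Cl > B: the two effects oppose for this pair; the down-group effect wins (99 vs 85 pm).
Al > Cl: Al lies to the left of Cl in period 3, so the across-period effect alone puts Al larger.
Cs > Al: both effects reinforce here, so Cs is clearly the larger of the two.
For reference (pm): B 85, N 71, Al 126, Cl 99, Cs 232.
So from smallest to largest: N < B < Cl < Al < Cs.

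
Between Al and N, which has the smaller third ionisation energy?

Al

Consider each +2 ion: Al²⁺ still has 1 valence electron; N²⁺ still has 3 valence electrons.
All are still removing valence electrons, so compare the +2 ions as you would atoms: IE_3 generally rises across a period (higher Z_eff) and falls down a group (larger shell), subject to the usual subshell exceptions.
Valence configurations: Al²⁺ [Ne]3s¹, N²⁺ [He]2s²2p¹.
Approximate IE_3 values (kJ/mol): Al 2745, N 4578.
So the third ionization energies run Al < N.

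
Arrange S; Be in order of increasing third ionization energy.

S < Be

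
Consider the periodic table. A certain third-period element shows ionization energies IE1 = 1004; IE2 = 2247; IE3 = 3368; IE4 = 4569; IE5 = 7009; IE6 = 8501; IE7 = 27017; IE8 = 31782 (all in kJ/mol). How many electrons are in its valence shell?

Look for the largest jump between consecutive ionization energies: IE7/IE6 ≈ 3.2, far larger than any earlier ratio.
That jump marks the point where a core electron is being removed. So the atom has 6 valence electrons.

6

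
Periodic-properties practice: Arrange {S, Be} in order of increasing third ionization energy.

S < Be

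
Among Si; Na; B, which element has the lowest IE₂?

Si

After 1 electron has been removed, what remains? Si⁺ still has 3 valence electrons; Na⁺ is the bare [Ne] core; B⁺ still has 2 valence electrons.
Core electrons are held far more tightly than valence electrons, so Na tops the IE_2 order.
Valence configurations: Si⁺ [Ne]3s²3p¹, B⁺ [He]2s².
Approximate IE_2 values (kJ/mol): Si 1577, Na 4562, B 2427.
Putting it together, IE_2: Si < B < Na.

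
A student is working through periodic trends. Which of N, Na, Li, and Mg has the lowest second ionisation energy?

Mg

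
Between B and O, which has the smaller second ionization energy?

After 1 electron has been removed, what remains? B⁺ still has 2 valence electrons; O⁺ still has 5 valence electrons.
All are still removing valence electrons, so compare the +1 ions as you would atoms: IE_2 generally rises across a period (higher Z_eff) and falls down a group (larger shell), subject to the usual subshell exceptions.
Valence configurations: B⁺ [He]2s², O⁺ [He]2s²2p³.
Tabulated IE_2 (kJ/mol): B 2427, O 3388.
Hence IE_2: B < O.

B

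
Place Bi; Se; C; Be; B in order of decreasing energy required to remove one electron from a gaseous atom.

C > Se > Be > B > Bi

Be is in period 2, group 2; B is in period 2, group 13; C is in period 2, group 14; Se is in period 4, group 16; Bi is in period 6, group 15.
First ionization energy rises across a period (greater Z_eff holds electrons more tightly) and falls down a group (valence electrons are farther from the nucleus).
Here both period and group differ, so the two effects have to be weighed against each other.
B > Bi: period and group pull opposite ways; the down-group shift dominates (801 vs 703 kJ/mol).
Be > B: this pair runs against the simple trend — see the exception note.
Se > Be: period and group pull opposite ways; the across-period shift dominates (941 vs 900 kJ/mol).
C > Se: the two effects oppose for this pair; the down-group effect wins (1086 vs 941 kJ/mol).
Note the exception: Be has a higher first ionization energy than B, contrary to the simple trend — removing B's lone 2p electron is easier than breaking Be's filled 2s².
Tabulated first ionization energy (kJ/mol): Be 900, B 801, C 1086, Se 941, Bi 703.
So from highest to lowest: C > Se > Be > B > Bi.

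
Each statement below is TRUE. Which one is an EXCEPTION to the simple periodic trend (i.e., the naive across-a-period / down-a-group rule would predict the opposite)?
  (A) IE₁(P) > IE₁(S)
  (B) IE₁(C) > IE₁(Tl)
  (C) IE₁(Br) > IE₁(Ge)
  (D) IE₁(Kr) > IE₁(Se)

The general trend: first ionization energy increases across a period and decreases down a group.
(A) P (period 3, group 15) vs S (period 3, group 16): the stated order contradicts the simple trend.
(B) C (period 2, group 14) vs Tl (period 6, group 13): the stated order agrees with the simple trend.
(C) Br (period 4, group 17) vs Ge (period 4, group 14): the stated order agrees with the simple trend.
(D) Kr (period 4, group 18) vs Se (period 4, group 16): the stated order agrees with the simple trend.
The exception is (A): S (3p⁴) ionizes more easily than half-filled P (3p³) because the paired 3p electron in S is pushed out by e⁻–e⁻ repulsion.

(A)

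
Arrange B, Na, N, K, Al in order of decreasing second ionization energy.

Na, K, N, B, Al

The second ionization energy removes an electron from the +1 ion. For each element: B⁺ still has 2 valence electrons; Na⁺ is the bare [Ne] core; N⁺ still has 4 valence electrons; K⁺ is the bare [Ar] core; Al⁺ still has 2 valence electrons.
Pulling an electron out of a noble-gas core costs far more than removing a remaining valence electron, so K and Na sit at the high end of IE_2.
Valence configurations: B⁺ [He]2s², N⁺ [He]2s²2p², Al⁺ [Ne]3s².
Tabulated IE_2 (kJ/mol): B 2427, Na 4562, N 2856, K 3052, Al 1817.
So the second ionization energies run Al < B < N < K < Na.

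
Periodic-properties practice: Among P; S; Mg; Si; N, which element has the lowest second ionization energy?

Mg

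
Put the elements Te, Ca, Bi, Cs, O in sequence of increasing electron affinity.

Ca, Cs, Bi, O, Te

O is in period 2, group 16; Ca is in period 4, group 2; Te is in period 5, group 16; Cs is in period 6, group 1; Bi is in period 6, group 15.
EA tends to increase across a period and decrease down a group, though the pattern is less regular than for IE or radius.
Here both period and group differ, so the two effects have to be weighed against each other.
Cs > Ca: this pair runs against the simple trend — see the exception note.
Bi > Cs: both are in period 6; the period trend gives Bi the larger value.
O > Bi: both effects reinforce here, so O is clearly the higher of the two.
Te > O: this pair runs against the simple trend — see the exception note.
Note the exception: Cs has a higher electron affinity than Ca, contrary to the simple trend — adding an electron to Ca (ns²) has to open a new, higher-energy np subshell, which is unfavourable.
Note the exception: Te has a higher electron affinity than O, contrary to the simple trend — O's compact 2p subshell gives strong electron–electron repulsion on the added electron.
Tabulated electron affinity (kJ/mol): O 141, Ca 2, Te 190, Cs 46, Bi 91.
So from lowest to highest: Ca < Cs < Bi < O < Te.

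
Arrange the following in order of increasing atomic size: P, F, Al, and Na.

Radius decreases left→right (rising Z_eff, same n) and increases top→bottom (higher n).
Here both period and group differ, so the two effects have to be weighed against each other.
P > F: both effects reinforce here, so P is clearly the larger of the two.
Al > P: both are in period 3; the period trend gives Al the larger value.
Na > Al: both are in period 3; the period trend gives Na the larger value.
Tabulated atomic radius (pm): F 64, Na 155, Al 126, P 111.
So from smallest to largest: F < P < Al < Na.

F < P < Al < Na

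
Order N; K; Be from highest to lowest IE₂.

After 1 electron has been removed, what remains? N⁺ still has 4 valence electrons; K⁺ is the bare [Ar] core; Be⁺ still has 1 valence electron.
Core electrons are held far more tightly than valence electrons, so K tops the IE_2 order.
Valence configurations: N⁺ [He]2s²2p², Be⁺ [He]2s¹.
Approximate IE_2 values (kJ/mol): N 2856, K 3052, Be 1757.
Hence IE_2: Be < N < K.

K > N > Be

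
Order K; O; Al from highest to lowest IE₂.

O > K > Al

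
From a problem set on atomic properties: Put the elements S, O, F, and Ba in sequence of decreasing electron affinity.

F > S > O > Ba

O is in period 2, group 16; F is in period 2, group 17; S is in period 3, group 16; Ba is in period 6, group 2.
EA tends to increase across a period and decrease down a group, though the pattern is less regular than for IE or radius.
These span different periods and groups, so the two trends combine.
O > Ba: both effects reinforce here, so O is clearly the higher of the two.
S > O: this pair runs against the simple trend — see the exception note.
F > S: relative to S, both the across-period and down-group shifts push F's electron affinity up.
Note the exception: S has a higher electron affinity than O, contrary to the simple trend — the compact 2p subshell of O repels the added electron more than S's larger 3p does.
For reference (kJ/mol): O 141, F 328, S 200, Ba 14.
So from highest to lowest: F > S > O > Ba.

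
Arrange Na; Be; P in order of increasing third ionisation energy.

P, Na, Be

The third ionization energy removes an electron from the +2 ion. For each element: Na²⁺ is already 1 electron into the core; Be²⁺ is the bare [He] core; P²⁺ still has 3 valence electrons.
Pulling an electron out of a noble-gas core costs far more than removing a remaining valence electron, so Na and Be sit at the high end of IE_3.
Approximate IE_3 values (kJ/mol): Na 6910, Be 14849, P 2914.
So the third ionization energies run P < Na < Be.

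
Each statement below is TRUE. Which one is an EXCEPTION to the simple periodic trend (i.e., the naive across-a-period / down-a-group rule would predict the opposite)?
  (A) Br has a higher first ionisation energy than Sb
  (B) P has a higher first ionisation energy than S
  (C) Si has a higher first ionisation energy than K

The general trend: first ionisation energy increases across a period and decreases down a group.
(A) Br (period 4, group 17) vs Sb (period 5, group 15): the stated order agrees with the simple trend.
(B) P (period 3, group 15) vs S (period 3, group 16): the stated order contradicts the simple trend.
(C) Si (period 3, group 14) vs K (period 4, group 1): the stated order agrees with the simple trend.
The exception is (B): S (3p⁴) ionizes more easily than half-filled P (3p³) because the paired 3p electron in S is pushed out by e⁻–e⁻ repulsion.

(B)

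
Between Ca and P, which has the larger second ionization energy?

P

After 1 electron has been removed, what remains? Ca⁺ still has 1 valence electron; P⁺ still has 4 valence electrons.
All are still removing valence electrons, so compare the +1 ions as you would atoms: IE_2 generally rises across a period (higher Z_eff) and falls down a group (larger shell), subject to the usual subshell exceptions.
Valence configurations: Ca⁺ [Ar]4s¹, P⁺ [Ne]3s²3p².
Tabulated IE_2 (kJ/mol): Ca 1145, P 1907.
Putting it together, IE_2: Ca < P.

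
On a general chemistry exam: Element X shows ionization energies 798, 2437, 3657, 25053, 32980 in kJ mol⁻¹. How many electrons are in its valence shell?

3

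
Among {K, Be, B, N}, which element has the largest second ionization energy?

K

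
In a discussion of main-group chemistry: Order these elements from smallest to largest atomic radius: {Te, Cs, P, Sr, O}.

O, P, Te, Sr, Cs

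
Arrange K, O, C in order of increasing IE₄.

After 3 electrons have been removed, what remains? K³⁺ is already 2 electrons into the core; O³⁺ still has 3 valence electrons; C³⁺ still has 1 valence electron.
Usually core removal costs more than valence removal, but here the competition is close: a tightly held n=2 valence electron can cost more to remove than an n=3 core electron, so the actual values have to decide it.
Valence configurations: O³⁺ [He]2s²2p¹, C³⁺ [He]2s¹.
Approximate IE_4 values (kJ/mol): K 5877, O 7469, C 6223.
Overall IE_4 order: K < C < O.

K, C, O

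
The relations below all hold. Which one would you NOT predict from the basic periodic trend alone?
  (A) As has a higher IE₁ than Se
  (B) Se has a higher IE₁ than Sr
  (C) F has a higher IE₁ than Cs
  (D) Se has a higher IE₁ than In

The general trend: IE₁ increases across a period and decreases down a group.
(A) As (period 4, group 15) vs Se (period 4, group 16): the stated order contradicts the simple trend.
(B) Se (period 4, group 16) vs Sr (period 5, group 2): the stated order agrees with the simple trend.
(C) F (period 2, group 17) vs Cs (period 6, group 1): the stated order agrees with the simple trend.
(D) Se (period 4, group 16) vs In (period 5, group 13): the stated order agrees with the simple trend.
The exception is (A): Se (4p⁴) ionizes more easily than half-filled As (4p³).

(A)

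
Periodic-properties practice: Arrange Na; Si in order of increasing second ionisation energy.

After 1 electron has been removed, what remains? Na⁺ is the bare [Ne] core; Si⁺ still has 3 valence electrons.
Pulling an electron out of a noble-gas core costs far more than removing a remaining valence electron, so Na sits at the high end of IE_2.
Approximate IE_2 values (kJ/mol): Na 4562, Si 1577.
So the second ionization energies run Si < Na.

Si < Na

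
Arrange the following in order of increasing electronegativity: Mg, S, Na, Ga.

Na < Mg < Ga < S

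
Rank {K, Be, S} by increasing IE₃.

The third ionization energy removes an electron from the +2 ion. For each element: K²⁺ is already 1 electron into the core; Be²⁺ is the bare [He] core; S²⁺ still has 4 valence electrons.
Core electrons are held far more tightly than valence electrons, so K and Be top the IE_3 order.
Tabulated IE_3 (kJ/mol): K 4420, Be 14849, S 3357.
Hence IE_3: S < K < Be.

S < K < Be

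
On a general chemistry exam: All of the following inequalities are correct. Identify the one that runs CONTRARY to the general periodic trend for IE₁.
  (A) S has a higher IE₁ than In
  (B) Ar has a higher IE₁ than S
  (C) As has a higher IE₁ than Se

The general trend: IE₁ increases across a period and decreases down a group.
(A) S (period 3, group 16) vs In (period 5, group 13): the stated order agrees with the simple trend.
(B) Ar (period 3, group 18) vs S (period 3, group 16): the stated order agrees with the simple trend.
(C) As (period 4, group 15) vs Se (period 4, group 16): the stated order contradicts the simple trend.
The exception is (C): Se (4p⁴) ionizes more easily than half-filled As (4p³).

(C)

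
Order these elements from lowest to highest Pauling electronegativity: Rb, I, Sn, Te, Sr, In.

Rb < Sr < In < Sn < Te < I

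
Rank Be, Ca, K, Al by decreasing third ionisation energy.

Be > Ca > K > Al

After 2 electrons have been removed, what remains? Be²⁺ is the bare [He] core; Ca²⁺ is the bare [Ar] core; K²⁺ is already 1 electron into the core; Al²⁺ still has 1 valence electron.
Pulling an electron out of a noble-gas core costs far more than removing a remaining valence electron, so K, Ca and Be sit at the high end of IE_3.
The numbers (kJ/mol): Be 14849, Ca 4912, K 4420, Al 2745.
So the third ionization energies run Al < K < Ca < Be.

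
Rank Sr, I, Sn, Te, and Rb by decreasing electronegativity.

I, Te, Sn, Sr, Rb

Smaller atoms with higher effective nuclear charge are more electronegative.
All lie in period 5, so electronegativity increases left to right.
So from highest to lowest: I > Te > Sn > Sr > Rb.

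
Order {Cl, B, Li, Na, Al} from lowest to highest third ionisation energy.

Al, B, Cl, Na, Li

After 2 electrons have been removed, what remains? Cl²⁺ still has 5 valence electrons; B²⁺ still has 1 valence electron; Li²⁺ is already 1 electron into the core; Na²⁺ is already 1 electron into the core; Al²⁺ still has 1 valence electron.
Pulling an electron out of a noble-gas core costs far more than removing a remaining valence electron, so Na and Li sit at the high end of IE_3.
Valence configurations: Cl²⁺ [Ne]3s²3p³, B²⁺ [He]2s¹, Al²⁺ [Ne]3s¹.
Approximate IE_3 values (kJ/mol): Cl 3822, B 3660, Li 11815, Na 6910, Al 2745.
So the third ionization energies run Al < B < Cl < Na < Li.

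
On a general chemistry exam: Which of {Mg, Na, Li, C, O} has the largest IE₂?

Li

Consider each +1 ion: Mg⁺ still has 1 valence electron; Na⁺ is the bare [Ne] core; Li⁺ is the bare [He] core; C⁺ still has 3 valence electrons; O⁺ still has 5 valence electrons.
Core electrons are held far more tightly than valence electrons, so Na and Li top the IE_2 order.
Valence configurations: Mg⁺ [Ne]3s¹, C⁺ [He]2s²2p¹, O⁺ [He]2s²2p³.
Tabulated IE_2 (kJ/mol): Mg 1451, Na 4562, Li 7298, C 2353, O 3388.
Putting it together, IE_2: Mg < C < O < Na < Li.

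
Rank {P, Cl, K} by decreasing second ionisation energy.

The second ionization energy removes an electron from the +1 ion. For each element: P⁺ still has 4 valence electrons; Cl⁺ still has 6 valence electrons; K⁺ is the bare [Ar] core.
Breaking into a closed-shell core is much more expensive than removing a leftover valence electron — K has the largest IE_2 here.
Valence configurations: P⁺ [Ne]3s²3p², Cl⁺ [Ne]3s²3p⁴.
Tabulated IE_2 (kJ/mol): P 1907, Cl 2298, K 3052.
Overall IE_2 order: P < Cl < K.

K > Cl > P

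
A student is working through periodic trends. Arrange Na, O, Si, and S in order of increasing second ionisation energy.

Si < S < O < Na

After 1 electron has been removed, what remains? Na⁺ is the bare [Ne] core; O⁺ still has 5 valence electrons; Si⁺ still has 3 valence electrons; S⁺ still has 5 valence electrons.
Core electrons are held far more tightly than valence electrons, so Na tops the IE_2 order.
Valence configurations: O⁺ [He]2s²2p³, Si⁺ [Ne]3s²3p¹, S⁺ [Ne]3s²3p³.
Approximate IE_2 values (kJ/mol): Na 4562, O 3388, Si 1577, S 2252.
So the second ionization energies run Si < S < O < Na.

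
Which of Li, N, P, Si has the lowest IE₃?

P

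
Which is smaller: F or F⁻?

F

Forming F⁻ adds 1 electron to F. More electron–electron repulsion in the same shell, with unchanged nuclear charge, lets the cloud expand.
An anion is larger than its parent atom: F⁻ > F.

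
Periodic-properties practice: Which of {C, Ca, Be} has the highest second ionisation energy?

IE_2 is the cost of taking one more electron from the +1 cation: C⁺ still has 3 valence electrons; Ca⁺ still has 1 valence electron; Be⁺ still has 1 valence electron.
All are still removing valence electrons, so compare the +1 ions as you would atoms: IE_2 generally rises across a period (higher Z_eff) and falls down a group (larger shell), subject to the usual subshell exceptions.
Valence configurations: C⁺ [He]2s²2p¹, Ca⁺ [Ar]4s¹, Be⁺ [He]2s¹.
The numbers (kJ/mol): C 2353, Ca 1145, Be 1757.
Putting it together, IE_2: Ca < Be < C.

C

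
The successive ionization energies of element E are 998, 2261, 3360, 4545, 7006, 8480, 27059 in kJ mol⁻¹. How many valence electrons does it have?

6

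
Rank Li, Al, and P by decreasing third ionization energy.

Li > P > Al

IE_3 is the cost of taking one more electron from the +2 cation: Li²⁺ is already 1 electron into the core; Al²⁺ still has 1 valence electron; P²⁺ still has 3 valence electrons.
Pulling an electron out of a noble-gas core costs far more than removing a remaining valence electron, so Li sits at the high end of IE_3.
Valence configurations: Al²⁺ [Ne]3s¹, P²⁺ [Ne]3s²3p¹.
Tabulated IE_3 (kJ/mol): Li 11815, Al 2745, P 2914.
Hence IE_3: Al < P < Li.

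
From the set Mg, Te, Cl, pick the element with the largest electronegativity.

Cl

Mg is in period 3, group 2; Cl is in period 3, group 17; Te is in period 5, group 16.
Electronegativity increases across a period and decreases down a group, tracking effective nuclear charge and atomic size.
Here both period and group differ, so the two effects have to be weighed against each other.
Te > Mg: the two effects oppose for this pair; the across-period effect wins (2.10 vs 1.31).
Cl > Te: both effects reinforce here, so Cl is clearly the higher of the two.
Approximate values (Pauling): Mg 1.31, Cl 3.16, Te 2.10.
The largest electronegativity among these belongs to Cl.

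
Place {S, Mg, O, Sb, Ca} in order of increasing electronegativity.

Electronegativity increases across a period and decreases down a group, tracking effective nuclear charge and atomic size.
Neither a single period nor a single group — weigh both effects.
Mg > Ca: they share group 2; the group trend gives Mg the larger value.
Sb > Mg: the two effects oppose for this pair; the across-period effect wins (2.05 vs 1.31).
S > Sb: relative to Sb, both the across-period and down-group shifts push S's electronegativity up.
O > S: O sits above S in group 16, so the down-group effect alone puts O higher.
Approximate values (Pauling): O 3.44, Mg 1.31, S 2.58, Ca 1.00, Sb 2.05.
So from lowest to highest: Ca < Mg < Sb < S < O.

Ca < Mg < Sb < S < O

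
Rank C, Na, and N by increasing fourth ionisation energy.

C < N < Na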